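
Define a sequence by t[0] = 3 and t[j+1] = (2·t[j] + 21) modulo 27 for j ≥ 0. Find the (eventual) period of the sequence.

Listing terms: t[0] = 3, t[1] = 0, t[2] = 21, t[3] = 9, t[4] = 12, t[5] = 18, t[6] = 3.
Since t[6] = t[0] = 3, the sequence is periodic with period 6.

6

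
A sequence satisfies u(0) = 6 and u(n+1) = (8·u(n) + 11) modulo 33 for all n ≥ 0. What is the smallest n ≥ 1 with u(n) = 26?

1

Computing terms: u(0) = 6, u(1) = 26, u(2) = 21, u(3) = 14, u(4) = 24, u(5) = 5, u(6) = 18, u(7) = 23, u(8) = 30, u(9) = 20, u(10) = 6.
The sequence repeats with period 10.
The value 26 first appears (with n ≥ 1) at u(1).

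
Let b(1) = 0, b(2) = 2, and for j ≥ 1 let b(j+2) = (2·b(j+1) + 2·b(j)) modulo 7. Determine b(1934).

We have b(1) = 0; b(2) = 2; b(3) = 4; b(4) = 5; b(5) = 4; b(6) = 4; b(7) = 2; b(8) = 5; b(9) = 0; b(10) = 3; b(11) = 6; b(12) = 4; b(13) = 6; b(14) = 6; b(15) = 3; b(16) = 4; b(17) = 0; b(18) = 1; b(19) = 2; b(20) = 6; b(21) = 2; b(22) = 2; b(23) = 1; b(24) = 6; b(25) = 0; b(26) = 5; b(27) = 3; b(28) = 2; b(29) = 3; b(30) = 3; b(31) = 5; b(32) = 2; b(33) = 0; b(34) = 4; b(35) = 1; b(36) = 3; b(37) = 1; b(38) = 1; b(39) = 4; b(40) = 3; b(41) = 0; b(42) = 6; b(43) = 5; b(44) = 1; b(45) = 5; b(46) = 5; b(47) = 6; b(48) = 1; b(49) = 0; b(50) = 2.
Since (b(49), b(50)) = (b(1), b(2)) = (0, 2) (two consecutive terms determine the rest), the sequence is periodic with period 48.
(1934 - 1) mod 48 = 13, so b(1934) = b(14) = 6.

6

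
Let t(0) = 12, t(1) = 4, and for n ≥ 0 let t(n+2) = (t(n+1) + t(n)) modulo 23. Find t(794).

7

We have t(0) = 12, t(1) = 4, t(2) = 16, t(3) = 20, t(4) = 13, t(5) = 10, t(6) = 0, t(7) = 10, t(8) = 10, t(9) = 20, t(10) = 7, t(11) = 4, t(12) = 11, t(13) = 15, t(14) = 3, t(15) = 18, t(16) = 21, t(17) = 16, t(18) = 14, t(19) = 7, t(20) = 21, t(21) = 5, t(22) = 3, t(23) = 8, t(24) = 11, t(25) = 19, t(26) = 7, t(27) = 3, t(28) = 10, t(29) = 13, t(30) = 0, t(31) = 13, t(32) = 13, t(33) = 3, t(34) = 16, t(35) = 19, t(36) = 12, t(37) = 8, t(38) = 20, t(39) = 5, t(40) = 2, t(41) = 7, t(42) = 9, t(43) = 16, t(44) = 2, t(45) = 18, t(46) = 20, t(47) = 15, t(48) = 12, t(49) = 4.
Since (t(48), t(49)) = (t(0), t(1)) = (12, 4) (two consecutive terms determine the rest), the sequence is periodic with period 48.
(794 - 0) mod 48 = 26, so t(794) = t(26) = 7.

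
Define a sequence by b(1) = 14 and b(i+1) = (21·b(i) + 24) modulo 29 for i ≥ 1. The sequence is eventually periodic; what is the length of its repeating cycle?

28

Listing terms: b(1) = 14; b(2) = 28; b(3) = 3; b(4) = 0; b(5) = 24; b(6) = 6; b(7) = 5; b(8) = 13; b(9) = 7; b(10) = 26; b(11) = 19; b(12) = 17; b(13) = 4; b(14) = 21; b(15) = 1; b(16) = 16; b(17) = 12; b(18) = 15; b(19) = 20; b(20) = 9; b(21) = 10; b(22) = 2; b(23) = 8; b(24) = 18; b(25) = 25; b(26) = 27; b(27) = 11; b(28) = 23; b(29) = 14.
Since b(29) = b(1) = 14, the sequence is periodic with period 28.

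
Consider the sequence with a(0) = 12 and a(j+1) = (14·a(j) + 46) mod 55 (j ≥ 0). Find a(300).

a(0) = 12; a(1) = 49; a(2) = 17; a(3) = 9; a(4) = 7; a(5) = 34; a(6) = 27; a(7) = 39; a(8) = 42; a(9) = 29; a(10) = 12.
The sequence repeats with period 10.
So a(300) = a(0 + ((300-0) mod 10)) = a(0) = 12.

12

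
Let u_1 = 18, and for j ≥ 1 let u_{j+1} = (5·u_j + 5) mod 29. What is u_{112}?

20

We have u_1 = 18; u_2 = 8; u_3 = 16; u_4 = 27; u_5 = 24; u_6 = 9; u_7 = 21; u_8 = 23; u_9 = 4; u_{10} = 25; u_{11} = 14; u_{12} = 17; u_{13} = 3; u_{14} = 20; u_{15} = 18.
The sequence repeats with period 14.
So u_{112} = u_{1 + ((112-1) mod 14)} = u_{14} = 20.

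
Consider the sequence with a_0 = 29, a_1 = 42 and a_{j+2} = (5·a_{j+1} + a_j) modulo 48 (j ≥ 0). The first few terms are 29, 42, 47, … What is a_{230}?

Listing terms: a_0 = 29, a_1 = 42, a_2 = 47, a_3 = 37, a_4 = 40, a_5 = 45, a_6 = 25, a_7 = 26, a_8 = 11, a_9 = 33, a_{10} = 32, a_{11} = 1, a_{12} = 37, a_{13} = 42, a_{14} = 7, a_{15} = 29, a_{16} = 8, a_{17} = 21, a_{18} = 17, a_{19} = 10, a_{20} = 19, a_{21} = 9, a_{22} = 16, a_{23} = 41, a_{24} = 29, a_{25} = 42.
Since (a_{24}, a_{25}) = (a_0, a_1) = (29, 42) (two consecutive terms determine the rest), the sequence is periodic with period 24.
(230 - 0) mod 24 = 14, so a_{230} = a_{14} = 7.

7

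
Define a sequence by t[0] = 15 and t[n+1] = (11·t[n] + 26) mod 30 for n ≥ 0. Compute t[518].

t[0] = 15, t[1] = 11, t[2] = 27, t[3] = 23, t[4] = 9, t[5] = 5, t[6] = 21, t[7] = 17, t[8] = 3, t[9] = 29, t[10] = 15.
The sequence repeats with period 10.
So t[518] = t[0 + ((518-0) mod 10)] = t[8] = 3.

3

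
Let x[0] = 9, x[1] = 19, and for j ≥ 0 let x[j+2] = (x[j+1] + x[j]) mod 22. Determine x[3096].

21

We have x[0] = 9,  x[1] = 19,  x[2] = 6,  x[3] = 3,  x[4] = 9,  x[5] = 12,  x[6] = 21,  x[7] = 11,  x[8] = 10,  x[9] = 21,  x[10] = 9,  x[11] = 8,  x[12] = 17,  x[13] = 3,  x[14] = 20,  x[15] = 1,  x[16] = 21,  x[17] = 0,  x[18] = 21,  x[19] = 21,  x[20] = 20,  x[21] = 19,  x[22] = 17,  x[23] = 14,  x[24] = 9,  x[25] = 1,  x[26] = 10,  x[27] = 11,  x[28] = 21,  x[29] = 10,  x[30] = 9,  x[31] = 19.
Since (x[30], x[31]) = (x[0], x[1]) = (9, 19) (two consecutive terms determine the rest), the sequence is periodic with period 30.
(3096 - 0) mod 30 = 6, so x[3096] = x[6] = 21.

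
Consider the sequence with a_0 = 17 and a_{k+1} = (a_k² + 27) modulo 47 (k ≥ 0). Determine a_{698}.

Listing terms: a_0 = 17,  a_1 = 34,  a_2 = 8,  a_3 = 44,  a_4 = 36,  a_5 = 7,  a_6 = 29,  a_7 = 22,  a_8 = 41,  a_9 = 16,  a_{10} = 1,  a_{11} = 28,  a_{12} = 12,  a_{13} = 30,  a_{14} = 34.
Since a_{14} = a_1 = 34, the sequence is eventually periodic: after a pre-period of length 1 it cycles with period 13.
For k ≥ 1, a_k depends only on (k - 1) mod 13. (698 - 1) mod 13 = 8, so a_{698} = a_9 = 16.

16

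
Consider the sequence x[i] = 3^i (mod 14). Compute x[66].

1

Computing terms: x[0] = 1; x[1] = 3; x[2] = 9; x[3] = 13; x[4] = 11; x[5] = 5; x[6] = 1.
The sequence repeats with period 6.
So x[66] = x[0 + ((66-0) mod 6)] = x[0] = 1.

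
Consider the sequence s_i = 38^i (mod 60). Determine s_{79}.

We have s_0 = 1; s_1 = 38; s_2 = 4; s_3 = 32; s_4 = 16; s_5 = 8; s_6 = 4.
Since s_6 = s_2 = 4, the sequence is eventually periodic: after a pre-period of length 2 it cycles with period 4.
For i ≥ 2, s_i depends only on (i - 2) mod 4. (79 - 2) mod 4 = 1, so s_{79} = s_3 = 32.

32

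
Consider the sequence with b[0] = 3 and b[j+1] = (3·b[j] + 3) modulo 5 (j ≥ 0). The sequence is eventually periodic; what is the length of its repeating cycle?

4

b[0] = 3; b[1] = 2; b[2] = 4; b[3] = 0; b[4] = 3.
The sequence repeats with period 4.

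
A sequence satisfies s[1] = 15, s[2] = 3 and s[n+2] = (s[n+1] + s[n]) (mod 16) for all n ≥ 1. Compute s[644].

7

We have s[1] = 15, s[2] = 3, s[3] = 2, s[4] = 5, s[5] = 7, s[6] = 12, s[7] = 3, s[8] = 15, s[9] = 2, s[10] = 1, s[11] = 3, s[12] = 4, s[13] = 7, s[14] = 11, s[15] = 2, s[16] = 13, s[17] = 15, s[18] = 12, s[19] = 11, s[20] = 7, s[21] = 2, s[22] = 9, s[23] = 11, s[24] = 4, s[25] = 15, s[26] = 3.
Since (s[25], s[26]) = (s[1], s[2]) = (15, 3) (two consecutive terms determine the rest), the sequence is periodic with period 24.
So s[644] = s[1 + ((644-1) mod 24)] = s[20] = 7.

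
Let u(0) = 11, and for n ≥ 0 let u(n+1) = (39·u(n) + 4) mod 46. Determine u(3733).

3

We have u(0) = 11, u(1) = 19, u(2) = 9, u(3) = 33, u(4) = 3, u(5) = 29, u(6) = 31, u(7) = 17, u(8) = 23, u(9) = 27, u(10) = 45, u(11) = 11.
The sequence repeats with period 11.
So u(3733) = u(0 + ((3733-0) mod 11)) = u(4) = 3.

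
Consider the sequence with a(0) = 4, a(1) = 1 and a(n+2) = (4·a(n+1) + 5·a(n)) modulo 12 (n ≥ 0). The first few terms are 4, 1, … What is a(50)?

0

Listing terms: a(0) = 4, a(1) = 1, a(2) = 0, a(3) = 5, a(4) = 8, a(5) = 9, a(6) = 4, a(7) = 1.
Since (a(6), a(7)) = (a(0), a(1)) = (4, 1) (two consecutive terms determine the rest), the sequence is periodic with period 6.
So a(50) = a(0 + ((50-0) mod 6)) = a(2) = 0.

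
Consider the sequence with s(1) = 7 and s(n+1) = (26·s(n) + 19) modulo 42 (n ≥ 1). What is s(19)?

Computing terms: s(1) = 7, s(2) = 33, s(3) = 37, s(4) = 15, s(5) = 31, s(6) = 27, s(7) = 7.
Since s(7) = s(1) = 7, the sequence is periodic with period 6.
So s(19) = s(1 + ((19-1) mod 6)) = s(1) = 7.

7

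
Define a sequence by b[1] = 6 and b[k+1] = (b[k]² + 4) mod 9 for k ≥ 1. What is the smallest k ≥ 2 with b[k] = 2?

3

Computing terms: b[1] = 6; b[2] = 4; b[3] = 2; b[4] = 8; b[5] = 5; b[6] = 2.
Since b[6] = b[3] = 2, the sequence is eventually periodic: after a pre-period of length 2 it cycles with period 3.
The value 2 first appears (with k ≥ 2) at b[3].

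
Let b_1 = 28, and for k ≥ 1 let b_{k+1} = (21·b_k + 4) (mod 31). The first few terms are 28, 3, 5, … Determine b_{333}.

Computing terms: b_1 = 28; b_2 = 3; b_3 = 5; b_4 = 16; b_5 = 30; b_6 = 14; b_7 = 19; b_8 = 0; b_9 = 4; b_{10} = 26; b_{11} = 23; b_{12} = 22; b_{13} = 1; b_{14} = 25; b_{15} = 2; b_{16} = 15; b_{17} = 9; b_{18} = 7; b_{19} = 27; b_{20} = 13; b_{21} = 29; b_{22} = 24; b_{23} = 12; b_{24} = 8; b_{25} = 17; b_{26} = 20; b_{27} = 21; b_{28} = 11; b_{29} = 18; b_{30} = 10; b_{31} = 28.
Since b_{31} = b_1 = 28, the sequence is periodic with period 30.
So b_{333} = b_{1 + ((333-1) mod 30)} = b_3 = 5.

5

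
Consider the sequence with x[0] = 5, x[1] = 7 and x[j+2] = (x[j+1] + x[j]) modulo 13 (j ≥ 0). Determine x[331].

8

We have x[0] = 5,  x[1] = 7,  x[2] = 12,  x[3] = 6,  x[4] = 5,  x[5] = 11,  x[6] = 3,  x[7] = 1,  x[8] = 4,  x[9] = 5,  x[10] = 9,  x[11] = 1,  x[12] = 10,  x[13] = 11,  x[14] = 8,  x[15] = 6,  x[16] = 1,  x[17] = 7,  x[18] = 8,  x[19] = 2,  x[20] = 10,  x[21] = 12,  x[22] = 9,  x[23] = 8,  x[24] = 4,  x[25] = 12,  x[26] = 3,  x[27] = 2,  x[28] = 5,  x[29] = 7.
The sequence repeats with period 28.
So x[331] = x[0 + ((331-0) mod 28)] = x[23] = 8.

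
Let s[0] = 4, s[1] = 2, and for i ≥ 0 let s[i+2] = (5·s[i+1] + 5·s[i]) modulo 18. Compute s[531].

We have s[0] = 4; s[1] = 2; s[2] = 12; s[3] = 16; s[4] = 14; s[5] = 6; s[6] = 10; s[7] = 8; s[8] = 0; s[9] = 4; s[10] = 2.
Since (s[9], s[10]) = (s[0], s[1]) = (4, 2) (two consecutive terms determine the rest), the sequence is periodic with period 9.
(531 - 0) mod 9 = 0, so s[531] = s[0] = 4.

4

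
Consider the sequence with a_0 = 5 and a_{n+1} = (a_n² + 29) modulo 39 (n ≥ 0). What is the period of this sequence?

10

a_0 = 5, a_1 = 15, a_2 = 20, a_3 = 0, a_4 = 29, a_5 = 12, a_6 = 17, a_7 = 6, a_8 = 26, a_9 = 3, a_{10} = 38, a_{11} = 30, a_{12} = 32, a_{13} = 0.
Since a_{13} = a_3 = 0, the sequence is eventually periodic: after a pre-period of length 3 it cycles with period 10.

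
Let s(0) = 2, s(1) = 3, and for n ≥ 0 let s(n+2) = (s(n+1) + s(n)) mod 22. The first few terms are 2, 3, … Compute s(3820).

Listing terms: s(0) = 2, s(1) = 3, s(2) = 5, s(3) = 8, s(4) = 13, s(5) = 21, s(6) = 12, s(7) = 11, s(8) = 1, s(9) = 12, s(10) = 13, s(11) = 3, s(12) = 16, s(13) = 19, s(14) = 13, s(15) = 10, s(16) = 1, s(17) = 11, s(18) = 12, s(19) = 1, s(20) = 13, s(21) = 14, s(22) = 5, s(23) = 19, s(24) = 2, s(25) = 21, s(26) = 1, s(27) = 0, s(28) = 1, s(29) = 1, s(30) = 2, s(31) = 3.
The sequence repeats with period 30.
So s(3820) = s(0 + ((3820-0) mod 30)) = s(10) = 13.

13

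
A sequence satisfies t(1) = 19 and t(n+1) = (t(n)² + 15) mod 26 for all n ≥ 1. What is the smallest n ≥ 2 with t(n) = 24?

t(1) = 19, t(2) = 12, t(3) = 3, t(4) = 24, t(5) = 19.
Since t(5) = t(1) = 19, the sequence is periodic with period 4.
The value 24 first appears (with n ≥ 2) at t(4).

4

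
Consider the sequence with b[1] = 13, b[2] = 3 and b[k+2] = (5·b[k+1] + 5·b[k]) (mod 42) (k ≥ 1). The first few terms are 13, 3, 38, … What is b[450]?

26

We have b[1] = 13; b[2] = 3; b[3] = 38; b[4] = 37; b[5] = 39; b[6] = 2; b[7] = 37; b[8] = 27; b[9] = 26; b[10] = 13; b[11] = 27; b[12] = 32; b[13] = 1; b[14] = 39; b[15] = 32; b[16] = 19; b[17] = 3; b[18] = 26; b[19] = 19; b[20] = 15; b[21] = 2; b[22] = 1; b[23] = 15; b[24] = 38; b[25] = 13; b[26] = 3.
Since (b[25], b[26]) = (b[1], b[2]) = (13, 3) (two consecutive terms determine the rest), the sequence is periodic with period 24.
(450 - 1) mod 24 = 17, so b[450] = b[18] = 26.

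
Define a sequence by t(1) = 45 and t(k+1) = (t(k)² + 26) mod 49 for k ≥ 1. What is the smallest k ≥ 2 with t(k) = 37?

5

Computing terms: t(1) = 45, t(2) = 42, t(3) = 26, t(4) = 16, t(5) = 37, t(6) = 23, t(7) = 16.
Since t(7) = t(4) = 16, the sequence is eventually periodic: after a pre-period of length 3 it cycles with period 3.
The value 37 first appears (with k ≥ 2) at t(5).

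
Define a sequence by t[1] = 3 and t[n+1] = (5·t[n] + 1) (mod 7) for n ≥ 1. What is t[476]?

2

Computing terms: t[1] = 3,  t[2] = 2,  t[3] = 4,  t[4] = 0,  t[5] = 1,  t[6] = 6,  t[7] = 3.
The sequence repeats with period 6.
(476 - 1) mod 6 = 1, so t[476] = t[2] = 2.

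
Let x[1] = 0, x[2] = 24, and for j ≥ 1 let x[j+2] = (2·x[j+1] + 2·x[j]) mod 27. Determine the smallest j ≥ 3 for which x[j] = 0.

10

x[1] = 0; x[2] = 24; x[3] = 21; x[4] = 9; x[5] = 6; x[6] = 3; x[7] = 18; x[8] = 15; x[9] = 12; x[10] = 0; x[11] = 24.
Since (x[10], x[11]) = (x[1], x[2]) = (0, 24) (two consecutive terms determine the rest), the sequence is periodic with period 9.
The value 0 next appears (with j ≥ 3) at x[10].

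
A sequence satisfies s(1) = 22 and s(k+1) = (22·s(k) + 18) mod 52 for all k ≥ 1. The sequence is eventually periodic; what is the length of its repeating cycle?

s(1) = 22, s(2) = 34, s(3) = 38, s(4) = 22.
Since s(4) = s(1) = 22, the sequence is periodic with period 3.

3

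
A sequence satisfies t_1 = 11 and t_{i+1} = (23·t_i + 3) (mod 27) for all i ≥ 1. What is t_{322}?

We have t_1 = 11, t_2 = 13, t_3 = 5, t_4 = 10, t_5 = 17, t_6 = 16, t_7 = 20, t_8 = 4, t_9 = 14, t_{10} = 1, t_{11} = 26, t_{12} = 7, t_{13} = 2, t_{14} = 22, t_{15} = 23, t_{16} = 19, t_{17} = 8, t_{18} = 25, t_{19} = 11.
The sequence repeats with period 18.
So t_{322} = t_{1 + ((322-1) mod 18)} = t_{16} = 19.

19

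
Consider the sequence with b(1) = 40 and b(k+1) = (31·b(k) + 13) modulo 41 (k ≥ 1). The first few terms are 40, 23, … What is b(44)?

10

b(1) = 40, b(2) = 23, b(3) = 29, b(4) = 10, b(5) = 36, b(6) = 22, b(7) = 39, b(8) = 33, b(9) = 11, b(10) = 26, b(11) = 40.
The sequence repeats with period 10.
So b(44) = b(1 + ((44-1) mod 10)) = b(4) = 10.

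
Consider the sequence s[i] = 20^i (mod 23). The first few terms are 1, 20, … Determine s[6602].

9

s[0] = 1, s[1] = 20, s[2] = 9, s[3] = 19, s[4] = 12, s[5] = 10, s[6] = 16, s[7] = 21, s[8] = 6, s[9] = 5, s[10] = 8, s[11] = 22, s[12] = 3, s[13] = 14, s[14] = 4, s[15] = 11, s[16] = 13, s[17] = 7, s[18] = 2, s[19] = 17, s[20] = 18, s[21] = 15, s[22] = 1.
The sequence repeats with period 22.
So s[6602] = s[0 + ((6602-0) mod 22)] = s[2] = 9.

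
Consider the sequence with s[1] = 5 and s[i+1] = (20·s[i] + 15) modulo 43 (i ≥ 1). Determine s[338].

Computing terms: s[1] = 5, s[2] = 29, s[3] = 36, s[4] = 4, s[5] = 9, s[6] = 23, s[7] = 2, s[8] = 12, s[9] = 40, s[10] = 41, s[11] = 18, s[12] = 31, s[13] = 33, s[14] = 30, s[15] = 13, s[16] = 17, s[17] = 11, s[18] = 20, s[19] = 28, s[20] = 16, s[21] = 34, s[22] = 7, s[23] = 26, s[24] = 19, s[25] = 8, s[26] = 3, s[27] = 32, s[28] = 10, s[29] = 0, s[30] = 15, s[31] = 14, s[32] = 37, s[33] = 24, s[34] = 22, s[35] = 25, s[36] = 42, s[37] = 38, s[38] = 1, s[39] = 35, s[40] = 27, s[41] = 39, s[42] = 21, s[43] = 5.
Since s[43] = s[1] = 5, the sequence is periodic with period 42.
So s[338] = s[1 + ((338-1) mod 42)] = s[2] = 29.

29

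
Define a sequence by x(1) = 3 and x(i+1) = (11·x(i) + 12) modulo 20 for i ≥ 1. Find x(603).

x(1) = 3, x(2) = 5, x(3) = 7, x(4) = 9, x(5) = 11, x(6) = 13, x(7) = 15, x(8) = 17, x(9) = 19, x(10) = 1, x(11) = 3.
Since x(11) = x(1) = 3, the sequence is periodic with period 10.
So x(603) = x(1 + ((603-1) mod 10)) = x(3) = 7.

7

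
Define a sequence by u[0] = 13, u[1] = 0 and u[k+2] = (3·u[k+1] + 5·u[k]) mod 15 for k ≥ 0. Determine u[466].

5

Listing terms: u[0] = 13; u[1] = 0; u[2] = 5; u[3] = 0; u[4] = 10; u[5] = 0; u[6] = 5.
Since (u[5], u[6]) = (u[1], u[2]) = (0, 5) (two consecutive terms determine the rest), the sequence is eventually periodic: after a pre-period of length 1 it cycles with period 4.
For k ≥ 1, u[k] depends only on (k - 1) mod 4. (466 - 1) mod 4 = 1, so u[466] = u[2] = 5.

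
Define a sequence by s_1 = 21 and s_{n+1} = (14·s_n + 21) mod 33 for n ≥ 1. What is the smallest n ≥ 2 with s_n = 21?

6

We have s_1 = 21, s_2 = 18, s_3 = 9, s_4 = 15, s_5 = 0, s_6 = 21.
The sequence repeats with period 5.
The value 21 next appears (with n ≥ 2) at s_6.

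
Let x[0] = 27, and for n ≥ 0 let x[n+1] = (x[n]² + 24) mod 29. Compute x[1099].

We have x[0] = 27, x[1] = 28, x[2] = 25, x[3] = 11, x[4] = 0, x[5] = 24, x[6] = 20, x[7] = 18, x[8] = 0.
Since x[8] = x[4] = 0, the sequence is eventually periodic: after a pre-period of length 4 it cycles with period 4.
For n ≥ 4, x[n] depends only on (n - 4) mod 4. (1099 - 4) mod 4 = 3, so x[1099] = x[7] = 18.

18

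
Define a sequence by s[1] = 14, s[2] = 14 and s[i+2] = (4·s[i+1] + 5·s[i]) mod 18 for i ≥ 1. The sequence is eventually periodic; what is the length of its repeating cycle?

18

s[1] = 14; s[2] = 14; s[3] = 0; s[4] = 16; s[5] = 10; s[6] = 12; s[7] = 8; s[8] = 2; s[9] = 12; s[10] = 4; s[11] = 4; s[12] = 0; s[13] = 2; s[14] = 8; s[15] = 6; s[16] = 10; s[17] = 16; s[18] = 6; s[19] = 14; s[20] = 14.
Since (s[19], s[20]) = (s[1], s[2]) = (14, 14) (two consecutive terms determine the rest), the sequence is periodic with period 18.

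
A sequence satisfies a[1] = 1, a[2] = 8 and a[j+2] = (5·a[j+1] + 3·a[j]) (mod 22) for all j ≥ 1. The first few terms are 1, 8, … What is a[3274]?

19

a[1] = 1,  a[2] = 8,  a[3] = 21,  a[4] = 19,  a[5] = 4,  a[6] = 11,  a[7] = 1,  a[8] = 16,  a[9] = 17,  a[10] = 1,  a[11] = 12,  a[12] = 19,  a[13] = 21,  a[14] = 8,  a[15] = 15,  a[16] = 11,  a[17] = 12,  a[18] = 5,  a[19] = 17,  a[20] = 12,  a[21] = 1,  a[22] = 19,  a[23] = 10,  a[24] = 19,  a[25] = 15,  a[26] = 0,  a[27] = 1,  a[28] = 5,  a[29] = 6,  a[30] = 1,  a[31] = 1,  a[32] = 8.
Since (a[31], a[32]) = (a[1], a[2]) = (1, 8) (two consecutive terms determine the rest), the sequence is periodic with period 30.
(3274 - 1) mod 30 = 3, so a[3274] = a[4] = 19.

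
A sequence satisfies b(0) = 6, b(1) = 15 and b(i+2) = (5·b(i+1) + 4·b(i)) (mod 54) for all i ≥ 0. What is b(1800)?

33

Computing terms: b(0) = 6, b(1) = 15, b(2) = 45, b(3) = 15, b(4) = 39, b(5) = 39, b(6) = 27, b(7) = 21, b(8) = 51, b(9) = 15, b(10) = 9, b(11) = 51, b(12) = 21, b(13) = 39, b(14) = 9, b(15) = 39, b(16) = 15, b(17) = 15, b(18) = 27, b(19) = 33, b(20) = 3, b(21) = 39, b(22) = 45, b(23) = 3, b(24) = 33, b(25) = 15, b(26) = 45.
Since (b(25), b(26)) = (b(1), b(2)) = (15, 45) (two consecutive terms determine the rest), the sequence is eventually periodic: after a pre-period of length 1 it cycles with period 24.
For i ≥ 1, b(i) depends only on (i - 1) mod 24. (1800 - 1) mod 24 = 23, so b(1800) = b(24) = 33.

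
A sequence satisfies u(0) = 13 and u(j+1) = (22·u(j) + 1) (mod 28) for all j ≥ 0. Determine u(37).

15

We have u(0) = 13, u(1) = 7, u(2) = 15, u(3) = 23, u(4) = 3, u(5) = 11, u(6) = 19, u(7) = 27, u(8) = 7.
Since u(8) = u(1) = 7, the sequence is eventually periodic: after a pre-period of length 1 it cycles with period 7.
For j ≥ 1, u(j) depends only on (j - 1) mod 7. (37 - 1) mod 7 = 1, so u(37) = u(2) = 15.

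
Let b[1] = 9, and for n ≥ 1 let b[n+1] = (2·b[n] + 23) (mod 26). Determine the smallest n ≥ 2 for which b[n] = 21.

5

Computing terms: b[1] = 9; b[2] = 15; b[3] = 1; b[4] = 25; b[5] = 21; b[6] = 13; b[7] = 23; b[8] = 17; b[9] = 5; b[10] = 7; b[11] = 11; b[12] = 19; b[13] = 9.
Since b[13] = b[1] = 9, the sequence is periodic with period 12.
The value 21 first appears (with n ≥ 2) at b[5].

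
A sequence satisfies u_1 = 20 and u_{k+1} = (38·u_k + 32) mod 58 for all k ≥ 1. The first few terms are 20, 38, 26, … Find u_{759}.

26

Computing terms: u_1 = 20, u_2 = 38, u_3 = 26, u_4 = 34, u_5 = 48, u_6 = 0, u_7 = 32, u_8 = 30, u_9 = 12, u_{10} = 24, u_{11} = 16, u_{12} = 2, u_{13} = 50, u_{14} = 18, u_{15} = 20.
Since u_{15} = u_1 = 20, the sequence is periodic with period 14.
So u_{759} = u_{1 + ((759-1) mod 14)} = u_3 = 26.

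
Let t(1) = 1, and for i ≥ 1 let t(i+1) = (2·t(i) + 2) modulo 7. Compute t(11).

4

Listing terms: t(1) = 1, t(2) = 4, t(3) = 3, t(4) = 1.
The sequence repeats with period 3.
(11 - 1) mod 3 = 1, so t(11) = t(2) = 4.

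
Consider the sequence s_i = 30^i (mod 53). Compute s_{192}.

1

Computing terms: s_0 = 1, s_1 = 30, s_2 = 52, s_3 = 23, s_4 = 1.
The sequence repeats with period 4.
So s_{192} = s_{0 + ((192-0) mod 4)} = s_0 = 1.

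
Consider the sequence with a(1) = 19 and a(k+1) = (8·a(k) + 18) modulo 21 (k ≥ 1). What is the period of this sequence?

a(1) = 19; a(2) = 2; a(3) = 13; a(4) = 17; a(5) = 7; a(6) = 11; a(7) = 1; a(8) = 5; a(9) = 16; a(10) = 20; a(11) = 10; a(12) = 14; a(13) = 4; a(14) = 8; a(15) = 19.
Since a(15) = a(1) = 19, the sequence is periodic with period 14.

14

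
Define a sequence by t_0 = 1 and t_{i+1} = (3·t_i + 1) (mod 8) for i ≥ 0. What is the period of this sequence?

We have t_0 = 1, t_1 = 4, t_2 = 5, t_3 = 0, t_4 = 1.
Since t_4 = t_0 = 1, the sequence is periodic with period 4.

4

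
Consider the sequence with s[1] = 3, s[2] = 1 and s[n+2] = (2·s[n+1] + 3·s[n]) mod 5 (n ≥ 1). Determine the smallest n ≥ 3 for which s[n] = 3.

s[1] = 3, s[2] = 1, s[3] = 1, s[4] = 0, s[5] = 3, s[6] = 1.
The sequence repeats with period 4.
The value 3 next appears (with n ≥ 3) at s[5].

5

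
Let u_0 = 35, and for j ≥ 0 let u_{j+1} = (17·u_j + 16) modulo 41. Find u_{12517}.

u_0 = 35; u_1 = 37; u_2 = 30; u_3 = 34; u_4 = 20; u_5 = 28; u_6 = 0; u_7 = 16; u_8 = 1; u_9 = 33; u_{10} = 3; u_{11} = 26; u_{12} = 7; u_{13} = 12; u_{14} = 15; u_{15} = 25; u_{16} = 31; u_{17} = 10; u_{18} = 22; u_{19} = 21; u_{20} = 4; u_{21} = 2; u_{22} = 9; u_{23} = 5; u_{24} = 19; u_{25} = 11; u_{26} = 39; u_{27} = 23; u_{28} = 38; u_{29} = 6; u_{30} = 36; u_{31} = 13; u_{32} = 32; u_{33} = 27; u_{34} = 24; u_{35} = 14; u_{36} = 8; u_{37} = 29; u_{38} = 17; u_{39} = 18; u_{40} = 35.
The sequence repeats with period 40.
(12517 - 0) mod 40 = 37, so u_{12517} = u_{37} = 29.

29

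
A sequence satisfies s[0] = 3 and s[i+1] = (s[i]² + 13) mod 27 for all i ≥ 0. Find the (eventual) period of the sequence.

s[0] = 3, s[1] = 22, s[2] = 11, s[3] = 26, s[4] = 14, s[5] = 20, s[6] = 8, s[7] = 23, s[8] = 2, s[9] = 17, s[10] = 5, s[11] = 11.
Since s[11] = s[2] = 11, the sequence is eventually periodic: after a pre-period of length 2 it cycles with period 9.

9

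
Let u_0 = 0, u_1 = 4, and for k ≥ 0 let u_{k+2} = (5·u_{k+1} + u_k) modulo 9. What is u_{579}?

5

We have u_0 = 0, u_1 = 4, u_2 = 2, u_3 = 5, u_4 = 0, u_5 = 5, u_6 = 7, u_7 = 4, u_8 = 0, u_9 = 4.
Since (u_8, u_9) = (u_0, u_1) = (0, 4) (two consecutive terms determine the rest), the sequence is periodic with period 8.
(579 - 0) mod 8 = 3, so u_{579} = u_3 = 5.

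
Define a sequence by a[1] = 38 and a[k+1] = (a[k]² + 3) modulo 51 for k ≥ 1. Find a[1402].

19

Listing terms: a[1] = 38,  a[2] = 19,  a[3] = 7,  a[4] = 1,  a[5] = 4,  a[6] = 19.
Since a[6] = a[2] = 19, the sequence is eventually periodic: after a pre-period of length 1 it cycles with period 4.
For k ≥ 2, a[k] depends only on (k - 2) mod 4. (1402 - 2) mod 4 = 0, so a[1402] = a[2] = 19.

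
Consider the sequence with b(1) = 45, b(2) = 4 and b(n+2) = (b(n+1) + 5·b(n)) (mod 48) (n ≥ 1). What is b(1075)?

33

b(1) = 45; b(2) = 4; b(3) = 37; b(4) = 9; b(5) = 2; b(6) = 47; b(7) = 9; b(8) = 4; b(9) = 1; b(10) = 21; b(11) = 26; b(12) = 35; b(13) = 21; b(14) = 4; b(15) = 13; b(16) = 33; b(17) = 2; b(18) = 23; b(19) = 33; b(20) = 4; b(21) = 25; b(22) = 45; b(23) = 26; b(24) = 11; b(25) = 45; b(26) = 4.
The sequence repeats with period 24.
(1075 - 1) mod 24 = 18, so b(1075) = b(19) = 33.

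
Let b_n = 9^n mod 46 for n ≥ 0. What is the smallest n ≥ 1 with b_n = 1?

11

b_0 = 1; b_1 = 9; b_2 = 35; b_3 = 39; b_4 = 29; b_5 = 31; b_6 = 3; b_7 = 27; b_8 = 13; b_9 = 25; b_{10} = 41; b_{11} = 1.
Since b_{11} = b_0 = 1, the sequence is periodic with period 11.
The value 1 next appears (with n ≥ 1) at b_{11}.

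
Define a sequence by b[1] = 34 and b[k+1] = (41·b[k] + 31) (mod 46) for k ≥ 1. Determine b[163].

Computing terms: b[1] = 34,  b[2] = 45,  b[3] = 36,  b[4] = 35,  b[5] = 40,  b[6] = 15,  b[7] = 2,  b[8] = 21,  b[9] = 18,  b[10] = 33,  b[11] = 4,  b[12] = 11,  b[13] = 22,  b[14] = 13,  b[15] = 12,  b[16] = 17,  b[17] = 38,  b[18] = 25,  b[19] = 44,  b[20] = 41,  b[21] = 10,  b[22] = 27,  b[23] = 34.
The sequence repeats with period 22.
(163 - 1) mod 22 = 8, so b[163] = b[9] = 18.

18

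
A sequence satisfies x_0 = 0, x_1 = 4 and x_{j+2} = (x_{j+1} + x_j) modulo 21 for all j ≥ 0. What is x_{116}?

12

x_0 = 0; x_1 = 4; x_2 = 4; x_3 = 8; x_4 = 12; x_5 = 20; x_6 = 11; x_7 = 10; x_8 = 0; x_9 = 10; x_{10} = 10; x_{11} = 20; x_{12} = 9; x_{13} = 8; x_{14} = 17; x_{15} = 4; x_{16} = 0; x_{17} = 4.
The sequence repeats with period 16.
So x_{116} = x_{0 + ((116-0) mod 16)} = x_4 = 12.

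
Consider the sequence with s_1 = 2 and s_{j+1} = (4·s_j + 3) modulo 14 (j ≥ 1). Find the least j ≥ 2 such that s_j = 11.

Computing terms: s_1 = 2, s_2 = 11, s_3 = 5, s_4 = 9, s_5 = 11.
Since s_5 = s_2 = 11, the sequence is eventually periodic: after a pre-period of length 1 it cycles with period 3.
The value 11 first appears (with j ≥ 2) at s_2.

2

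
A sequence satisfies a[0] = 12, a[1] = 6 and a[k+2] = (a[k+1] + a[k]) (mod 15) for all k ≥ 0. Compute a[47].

We have a[0] = 12, a[1] = 6, a[2] = 3, a[3] = 9, a[4] = 12, a[5] = 6.
The sequence repeats with period 4.
(47 - 0) mod 4 = 3, so a[47] = a[3] = 9.

9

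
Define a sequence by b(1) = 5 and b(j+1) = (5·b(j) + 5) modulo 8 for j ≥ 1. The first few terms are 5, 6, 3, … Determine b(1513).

We have b(1) = 5, b(2) = 6, b(3) = 3, b(4) = 4, b(5) = 1, b(6) = 2, b(7) = 7, b(8) = 0, b(9) = 5.
The sequence repeats with period 8.
So b(1513) = b(1 + ((1513-1) mod 8)) = b(1) = 5.

5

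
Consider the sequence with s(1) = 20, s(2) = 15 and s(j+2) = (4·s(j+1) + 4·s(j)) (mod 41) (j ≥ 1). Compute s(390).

6

Listing terms: s(1) = 20,  s(2) = 15,  s(3) = 17,  s(4) = 5,  s(5) = 6,  s(6) = 3,  s(7) = 36,  s(8) = 33,  s(9) = 30,  s(10) = 6,  s(11) = 21,  s(12) = 26,  s(13) = 24,  s(14) = 36,  s(15) = 35,  s(16) = 38,  s(17) = 5,  s(18) = 8,  s(19) = 11,  s(20) = 35,  s(21) = 20,  s(22) = 15.
Since (s(21), s(22)) = (s(1), s(2)) = (20, 15) (two consecutive terms determine the rest), the sequence is periodic with period 20.
So s(390) = s(1 + ((390-1) mod 20)) = s(10) = 6.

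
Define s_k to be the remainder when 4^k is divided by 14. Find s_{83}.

2

s_1 = 4; s_2 = 2; s_3 = 8; s_4 = 4.
The sequence repeats with period 3.
So s_{83} = s_{1 + ((83-1) mod 3)} = s_2 = 2.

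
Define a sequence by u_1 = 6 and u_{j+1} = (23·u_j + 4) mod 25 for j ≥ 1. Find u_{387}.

Computing terms: u_1 = 6,  u_2 = 17,  u_3 = 20,  u_4 = 14,  u_5 = 1,  u_6 = 2,  u_7 = 0,  u_8 = 4,  u_9 = 21,  u_{10} = 12,  u_{11} = 5,  u_{12} = 19,  u_{13} = 16,  u_{14} = 22,  u_{15} = 10,  u_{16} = 9,  u_{17} = 11,  u_{18} = 7,  u_{19} = 15,  u_{20} = 24,  u_{21} = 6.
Since u_{21} = u_1 = 6, the sequence is periodic with period 20.
So u_{387} = u_{1 + ((387-1) mod 20)} = u_7 = 0.

0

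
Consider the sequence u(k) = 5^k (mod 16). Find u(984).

1

Computing terms: u(0) = 1; u(1) = 5; u(2) = 9; u(3) = 13; u(4) = 1.
Since u(4) = u(0) = 1, the sequence is periodic with period 4.
(984 - 0) mod 4 = 0, so u(984) = u(0) = 1.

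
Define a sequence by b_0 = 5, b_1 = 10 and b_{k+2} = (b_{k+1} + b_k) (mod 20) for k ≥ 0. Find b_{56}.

Listing terms: b_0 = 5,  b_1 = 10,  b_2 = 15,  b_3 = 5,  b_4 = 0,  b_5 = 5,  b_6 = 5,  b_7 = 10.
The sequence repeats with period 6.
So b_{56} = b_{0 + ((56-0) mod 6)} = b_2 = 15.

15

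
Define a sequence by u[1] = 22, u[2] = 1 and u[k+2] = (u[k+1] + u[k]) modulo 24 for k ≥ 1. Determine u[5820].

3

Listing terms: u[1] = 22,  u[2] = 1,  u[3] = 23,  u[4] = 0,  u[5] = 23,  u[6] = 23,  u[7] = 22,  u[8] = 21,  u[9] = 19,  u[10] = 16,  u[11] = 11,  u[12] = 3,  u[13] = 14,  u[14] = 17,  u[15] = 7,  u[16] = 0,  u[17] = 7,  u[18] = 7,  u[19] = 14,  u[20] = 21,  u[21] = 11,  u[22] = 8,  u[23] = 19,  u[24] = 3,  u[25] = 22,  u[26] = 1.
The sequence repeats with period 24.
(5820 - 1) mod 24 = 11, so u[5820] = u[12] = 3.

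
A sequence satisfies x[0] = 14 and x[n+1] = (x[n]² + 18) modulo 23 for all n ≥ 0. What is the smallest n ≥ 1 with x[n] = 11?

5

x[0] = 14,  x[1] = 7,  x[2] = 21,  x[3] = 22,  x[4] = 19,  x[5] = 11,  x[6] = 1,  x[7] = 19.
Since x[7] = x[4] = 19, the sequence is eventually periodic: after a pre-period of length 4 it cycles with period 3.
The value 11 first appears (with n ≥ 1) at x[5].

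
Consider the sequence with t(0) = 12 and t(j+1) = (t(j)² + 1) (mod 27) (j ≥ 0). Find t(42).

Computing terms: t(0) = 12,  t(1) = 10,  t(2) = 20,  t(3) = 23,  t(4) = 17,  t(5) = 20.
Since t(5) = t(2) = 20, the sequence is eventually periodic: after a pre-period of length 2 it cycles with period 3.
For j ≥ 2, t(j) depends only on (j - 2) mod 3. (42 - 2) mod 3 = 1, so t(42) = t(3) = 23.

23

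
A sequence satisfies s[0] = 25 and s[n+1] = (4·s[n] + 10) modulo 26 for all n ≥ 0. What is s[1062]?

Computing terms: s[0] = 25,  s[1] = 6,  s[2] = 8,  s[3] = 16,  s[4] = 22,  s[5] = 20,  s[6] = 12,  s[7] = 6.
Since s[7] = s[1] = 6, the sequence is eventually periodic: after a pre-period of length 1 it cycles with period 6.
For n ≥ 1, s[n] depends only on (n - 1) mod 6. (1062 - 1) mod 6 = 5, so s[1062] = s[6] = 12.

12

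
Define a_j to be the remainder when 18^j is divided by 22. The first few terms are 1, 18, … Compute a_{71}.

18

We have a_0 = 1,  a_1 = 18,  a_2 = 16,  a_3 = 2,  a_4 = 14,  a_5 = 10,  a_6 = 4,  a_7 = 6,  a_8 = 20,  a_9 = 8,  a_{10} = 12,  a_{11} = 18.
Since a_{11} = a_1 = 18, the sequence is eventually periodic: after a pre-period of length 1 it cycles with period 10.
For j ≥ 1, a_j depends only on (j - 1) mod 10. (71 - 1) mod 10 = 0, so a_{71} = a_1 = 18.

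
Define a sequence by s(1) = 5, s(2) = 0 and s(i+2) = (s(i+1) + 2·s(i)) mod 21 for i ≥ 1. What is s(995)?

9

Computing terms: s(1) = 5; s(2) = 0; s(3) = 10; s(4) = 10; s(5) = 9; s(6) = 8; s(7) = 5; s(8) = 0.
Since (s(7), s(8)) = (s(1), s(2)) = (5, 0) (two consecutive terms determine the rest), the sequence is periodic with period 6.
(995 - 1) mod 6 = 4, so s(995) = s(5) = 9.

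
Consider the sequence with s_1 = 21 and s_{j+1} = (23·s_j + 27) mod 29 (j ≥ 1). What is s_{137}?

s_1 = 21,  s_2 = 17,  s_3 = 12,  s_4 = 13,  s_5 = 7,  s_6 = 14,  s_7 = 1,  s_8 = 21.
The sequence repeats with period 7.
So s_{137} = s_{1 + ((137-1) mod 7)} = s_4 = 13.

13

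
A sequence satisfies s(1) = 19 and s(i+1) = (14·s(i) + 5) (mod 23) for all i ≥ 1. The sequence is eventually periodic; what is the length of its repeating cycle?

We have s(1) = 19,  s(2) = 18,  s(3) = 4,  s(4) = 15,  s(5) = 8,  s(6) = 2,  s(7) = 10,  s(8) = 7,  s(9) = 11,  s(10) = 21,  s(11) = 0,  s(12) = 5,  s(13) = 6,  s(14) = 20,  s(15) = 9,  s(16) = 16,  s(17) = 22,  s(18) = 14,  s(19) = 17,  s(20) = 13,  s(21) = 3,  s(22) = 1,  s(23) = 19.
Since s(23) = s(1) = 19, the sequence is periodic with period 22.

22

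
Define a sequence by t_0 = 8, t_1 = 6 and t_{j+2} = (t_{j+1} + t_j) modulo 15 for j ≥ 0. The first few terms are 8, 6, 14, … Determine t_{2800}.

8

Computing terms: t_0 = 8; t_1 = 6; t_2 = 14; t_3 = 5; t_4 = 4; t_5 = 9; t_6 = 13; t_7 = 7; t_8 = 5; t_9 = 12; t_{10} = 2; t_{11} = 14; t_{12} = 1; t_{13} = 0; t_{14} = 1; t_{15} = 1; t_{16} = 2; t_{17} = 3; t_{18} = 5; t_{19} = 8; t_{20} = 13; t_{21} = 6; t_{22} = 4; t_{23} = 10; t_{24} = 14; t_{25} = 9; t_{26} = 8; t_{27} = 2; t_{28} = 10; t_{29} = 12; t_{30} = 7; t_{31} = 4; t_{32} = 11; t_{33} = 0; t_{34} = 11; t_{35} = 11; t_{36} = 7; t_{37} = 3; t_{38} = 10; t_{39} = 13; t_{40} = 8; t_{41} = 6.
The sequence repeats with period 40.
So t_{2800} = t_{0 + ((2800-0) mod 40)} = t_0 = 8.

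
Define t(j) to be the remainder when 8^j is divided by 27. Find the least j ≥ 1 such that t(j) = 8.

t(0) = 1; t(1) = 8; t(2) = 10; t(3) = 26; t(4) = 19; t(5) = 17; t(6) = 1.
Since t(6) = t(0) = 1, the sequence is periodic with period 6.
The value 8 first appears (with j ≥ 1) at t(1).

1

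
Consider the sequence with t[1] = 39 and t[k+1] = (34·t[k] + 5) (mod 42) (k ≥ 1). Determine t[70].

15

Computing terms: t[1] = 39,  t[2] = 29,  t[3] = 25,  t[4] = 15,  t[5] = 11,  t[6] = 1,  t[7] = 39.
The sequence repeats with period 6.
(70 - 1) mod 6 = 3, so t[70] = t[4] = 15.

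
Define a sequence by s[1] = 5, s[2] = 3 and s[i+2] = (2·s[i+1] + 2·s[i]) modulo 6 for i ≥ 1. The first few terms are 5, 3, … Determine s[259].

2

Computing terms: s[1] = 5,  s[2] = 3,  s[3] = 4,  s[4] = 2,  s[5] = 0,  s[6] = 4,  s[7] = 2.
Since (s[6], s[7]) = (s[3], s[4]) = (4, 2) (two consecutive terms determine the rest), the sequence is eventually periodic: after a pre-period of length 2 it cycles with period 3.
For i ≥ 3, s[i] depends only on (i - 3) mod 3. (259 - 3) mod 3 = 1, so s[259] = s[4] = 2.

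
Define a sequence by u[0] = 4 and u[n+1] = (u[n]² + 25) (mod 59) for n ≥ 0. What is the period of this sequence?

4

Computing terms: u[0] = 4, u[1] = 41, u[2] = 54, u[3] = 50, u[4] = 47, u[5] = 51, u[6] = 30, u[7] = 40, u[8] = 32, u[9] = 46, u[10] = 17, u[11] = 19, u[12] = 32.
Since u[12] = u[8] = 32, the sequence is eventually periodic: after a pre-period of length 8 it cycles with period 4.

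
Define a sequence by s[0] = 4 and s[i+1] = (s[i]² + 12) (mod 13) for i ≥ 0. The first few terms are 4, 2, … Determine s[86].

Computing terms: s[0] = 4; s[1] = 2; s[2] = 3; s[3] = 8; s[4] = 11; s[5] = 3.
Since s[5] = s[2] = 3, the sequence is eventually periodic: after a pre-period of length 2 it cycles with period 3.
For i ≥ 2, s[i] depends only on (i - 2) mod 3. (86 - 2) mod 3 = 0, so s[86] = s[2] = 3.

3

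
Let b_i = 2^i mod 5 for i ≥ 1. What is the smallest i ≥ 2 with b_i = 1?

Computing terms: b_1 = 2; b_2 = 4; b_3 = 3; b_4 = 1; b_5 = 2.
Since b_5 = b_1 = 2, the sequence is periodic with period 4.
The value 1 first appears (with i ≥ 2) at b_4.

4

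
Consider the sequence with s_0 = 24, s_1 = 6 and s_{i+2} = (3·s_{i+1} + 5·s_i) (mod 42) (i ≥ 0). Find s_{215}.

Listing terms: s_0 = 24, s_1 = 6, s_2 = 12, s_3 = 24, s_4 = 6.
The sequence repeats with period 3.
So s_{215} = s_{0 + ((215-0) mod 3)} = s_2 = 12.

12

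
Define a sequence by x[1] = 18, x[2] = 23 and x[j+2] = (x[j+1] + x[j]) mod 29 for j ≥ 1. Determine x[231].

Computing terms: x[1] = 18, x[2] = 23, x[3] = 12, x[4] = 6, x[5] = 18, x[6] = 24, x[7] = 13, x[8] = 8, x[9] = 21, x[10] = 0, x[11] = 21, x[12] = 21, x[13] = 13, x[14] = 5, x[15] = 18, x[16] = 23.
Since (x[15], x[16]) = (x[1], x[2]) = (18, 23) (two consecutive terms determine the rest), the sequence is periodic with period 14.
(231 - 1) mod 14 = 6, so x[231] = x[7] = 13.

13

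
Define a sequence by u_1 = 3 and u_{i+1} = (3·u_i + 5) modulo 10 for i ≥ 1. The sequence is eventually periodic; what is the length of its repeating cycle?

u_1 = 3; u_2 = 4; u_3 = 7; u_4 = 6; u_5 = 3.
The sequence repeats with period 4.

4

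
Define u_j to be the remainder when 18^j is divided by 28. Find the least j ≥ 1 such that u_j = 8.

3

We have u_0 = 1, u_1 = 18, u_2 = 16, u_3 = 8, u_4 = 4, u_5 = 16.
Since u_5 = u_2 = 16, the sequence is eventually periodic: after a pre-period of length 2 it cycles with period 3.
The value 8 first appears (with j ≥ 1) at u_3.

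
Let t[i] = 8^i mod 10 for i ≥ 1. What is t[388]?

6

We have t[1] = 8; t[2] = 4; t[3] = 2; t[4] = 6; t[5] = 8.
Since t[5] = t[1] = 8, the sequence is periodic with period 4.
So t[388] = t[1 + ((388-1) mod 4)] = t[4] = 6.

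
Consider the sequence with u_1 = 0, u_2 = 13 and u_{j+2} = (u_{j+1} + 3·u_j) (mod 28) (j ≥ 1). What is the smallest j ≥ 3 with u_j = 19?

12

We have u_1 = 0,  u_2 = 13,  u_3 = 13,  u_4 = 24,  u_5 = 7,  u_6 = 23,  u_7 = 16,  u_8 = 1,  u_9 = 21,  u_{10} = 24,  u_{11} = 3,  u_{12} = 19,  u_{13} = 0,  u_{14} = 1,  u_{15} = 1,  u_{16} = 4,  u_{17} = 7,  u_{18} = 19,  u_{19} = 12,  u_{20} = 13,  u_{21} = 21,  u_{22} = 4,  u_{23} = 11,  u_{24} = 23,  u_{25} = 0,  u_{26} = 13.
The sequence repeats with period 24.
The value 19 first appears (with j ≥ 3) at u_{12}.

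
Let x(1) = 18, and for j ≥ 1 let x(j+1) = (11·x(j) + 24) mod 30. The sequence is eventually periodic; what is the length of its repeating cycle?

x(1) = 18, x(2) = 12, x(3) = 6, x(4) = 0, x(5) = 24, x(6) = 18.
Since x(6) = x(1) = 18, the sequence is periodic with period 5.

5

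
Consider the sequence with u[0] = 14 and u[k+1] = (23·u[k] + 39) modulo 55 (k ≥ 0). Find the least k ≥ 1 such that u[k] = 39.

Listing terms: u[0] = 14, u[1] = 31, u[2] = 37, u[3] = 10, u[4] = 49, u[5] = 11, u[6] = 17, u[7] = 45, u[8] = 29, u[9] = 46, u[10] = 52, u[11] = 25, u[12] = 9, u[13] = 26, u[14] = 32, u[15] = 5, u[16] = 44, u[17] = 6, u[18] = 12, u[19] = 40, u[20] = 24, u[21] = 41, u[22] = 47, u[23] = 20, u[24] = 4, u[25] = 21, u[26] = 27, u[27] = 0, u[28] = 39, u[29] = 1, u[30] = 7, u[31] = 35, u[32] = 19, u[33] = 36, u[34] = 42, u[35] = 15, u[36] = 54, u[37] = 16, u[38] = 22, u[39] = 50, u[40] = 34, u[41] = 51, u[42] = 2, u[43] = 30, u[44] = 14.
The sequence repeats with period 44.
The value 39 first appears (with k ≥ 1) at u[28].

28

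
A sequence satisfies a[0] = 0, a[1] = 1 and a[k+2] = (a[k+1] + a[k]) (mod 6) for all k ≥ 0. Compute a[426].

4

We have a[0] = 0,  a[1] = 1,  a[2] = 1,  a[3] = 2,  a[4] = 3,  a[5] = 5,  a[6] = 2,  a[7] = 1,  a[8] = 3,  a[9] = 4,  a[10] = 1,  a[11] = 5,  a[12] = 0,  a[13] = 5,  a[14] = 5,  a[15] = 4,  a[16] = 3,  a[17] = 1,  a[18] = 4,  a[19] = 5,  a[20] = 3,  a[21] = 2,  a[22] = 5,  a[23] = 1,  a[24] = 0,  a[25] = 1.
The sequence repeats with period 24.
(426 - 0) mod 24 = 18, so a[426] = a[18] = 4.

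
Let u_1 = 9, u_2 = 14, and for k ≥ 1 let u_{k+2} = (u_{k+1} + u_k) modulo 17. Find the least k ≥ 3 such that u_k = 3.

4

Computing terms: u_1 = 9, u_2 = 14, u_3 = 6, u_4 = 3, u_5 = 9, u_6 = 12, u_7 = 4, u_8 = 16, u_9 = 3, u_{10} = 2, u_{11} = 5, u_{12} = 7, u_{13} = 12, u_{14} = 2, u_{15} = 14, u_{16} = 16, u_{17} = 13, u_{18} = 12, u_{19} = 8, u_{20} = 3, u_{21} = 11, u_{22} = 14, u_{23} = 8, u_{24} = 5, u_{25} = 13, u_{26} = 1, u_{27} = 14, u_{28} = 15, u_{29} = 12, u_{30} = 10, u_{31} = 5, u_{32} = 15, u_{33} = 3, u_{34} = 1, u_{35} = 4, u_{36} = 5, u_{37} = 9, u_{38} = 14.
Since (u_{37}, u_{38}) = (u_1, u_2) = (9, 14) (two consecutive terms determine the rest), the sequence is periodic with period 36.
The value 3 first appears (with k ≥ 3) at u_4.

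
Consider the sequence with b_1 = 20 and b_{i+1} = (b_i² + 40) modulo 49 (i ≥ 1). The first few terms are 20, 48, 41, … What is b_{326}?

48

Computing terms: b_1 = 20, b_2 = 48, b_3 = 41, b_4 = 6, b_5 = 27, b_6 = 34, b_7 = 20.
The sequence repeats with period 6.
So b_{326} = b_{1 + ((326-1) mod 6)} = b_2 = 48.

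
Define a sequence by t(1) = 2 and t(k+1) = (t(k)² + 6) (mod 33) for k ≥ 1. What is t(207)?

We have t(1) = 2; t(2) = 10; t(3) = 7; t(4) = 22; t(5) = 28; t(6) = 31; t(7) = 10.
Since t(7) = t(2) = 10, the sequence is eventually periodic: after a pre-period of length 1 it cycles with period 5.
For k ≥ 2, t(k) depends only on (k - 2) mod 5. (207 - 2) mod 5 = 0, so t(207) = t(2) = 10.

10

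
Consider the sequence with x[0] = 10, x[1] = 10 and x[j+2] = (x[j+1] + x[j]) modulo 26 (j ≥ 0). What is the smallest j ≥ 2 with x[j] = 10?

Computing terms: x[0] = 10,  x[1] = 10,  x[2] = 20,  x[3] = 4,  x[4] = 24,  x[5] = 2,  x[6] = 0,  x[7] = 2,  x[8] = 2,  x[9] = 4,  x[10] = 6,  x[11] = 10,  x[12] = 16,  x[13] = 0,  x[14] = 16,  x[15] = 16,  x[16] = 6,  x[17] = 22,  x[18] = 2,  x[19] = 24,  x[20] = 0,  x[21] = 24,  x[22] = 24,  x[23] = 22,  x[24] = 20,  x[25] = 16,  x[26] = 10,  x[27] = 0,  x[28] = 10,  x[29] = 10.
Since (x[28], x[29]) = (x[0], x[1]) = (10, 10) (two consecutive terms determine the rest), the sequence is periodic with period 28.
The value 10 first appears (with j ≥ 2) at x[11].

11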